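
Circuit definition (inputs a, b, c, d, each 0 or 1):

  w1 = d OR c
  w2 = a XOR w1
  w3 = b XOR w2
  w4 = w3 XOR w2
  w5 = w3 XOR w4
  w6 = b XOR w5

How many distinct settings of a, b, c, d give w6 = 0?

8

w6 = b XOR w5 must be 0, so b and w5 are equal.
Enumerating the 16 input combinations, 8 give w6 = 0 and 8 give w6 = 1.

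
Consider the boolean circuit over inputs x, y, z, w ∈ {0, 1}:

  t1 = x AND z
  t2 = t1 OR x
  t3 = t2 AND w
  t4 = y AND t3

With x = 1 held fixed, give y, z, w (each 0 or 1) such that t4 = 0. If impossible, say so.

t4 = y AND t3 must be 0, so at least one of y, t3 is 0.
Check with x = 1 and y=1, z=1, w=0:
t1 = x AND z = 1 AND 1 = 1
t2 = t1 OR x = 1 OR 1 = 1
t3 = t2 AND w = 1 AND 0 = 0
t4 = y AND t3 = 1 AND 0 = 0
So t4 = 0.

y=1, z=1, w=0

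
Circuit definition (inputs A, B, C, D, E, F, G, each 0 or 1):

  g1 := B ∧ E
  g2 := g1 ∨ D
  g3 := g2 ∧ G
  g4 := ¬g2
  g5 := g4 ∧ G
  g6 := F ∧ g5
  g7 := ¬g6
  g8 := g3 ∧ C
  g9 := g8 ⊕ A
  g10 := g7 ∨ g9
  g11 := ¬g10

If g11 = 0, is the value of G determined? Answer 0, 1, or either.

Both values of G occur among assignments with g11 = 0:
  G=0: A=0, B=0, C=0, D=0, E=0, F=0, G=0
  G=1: A=0, B=0, C=0, D=0, E=0, F=0, G=1

either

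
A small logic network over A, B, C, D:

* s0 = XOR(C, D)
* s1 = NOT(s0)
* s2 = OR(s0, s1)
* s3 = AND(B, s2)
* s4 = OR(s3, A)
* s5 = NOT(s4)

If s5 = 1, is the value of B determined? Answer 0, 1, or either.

0

s5 = NOT(s4) must be 1, so s4 = 0.
Every assignment with s5 = 1 has B = 0; there are 4 such assignment(s).
  A=0, B=0, C=0, D=0
  A=0, B=0, C=0, D=1
  A=0, B=0, C=1, D=0
  A=0, B=0, C=1, D=1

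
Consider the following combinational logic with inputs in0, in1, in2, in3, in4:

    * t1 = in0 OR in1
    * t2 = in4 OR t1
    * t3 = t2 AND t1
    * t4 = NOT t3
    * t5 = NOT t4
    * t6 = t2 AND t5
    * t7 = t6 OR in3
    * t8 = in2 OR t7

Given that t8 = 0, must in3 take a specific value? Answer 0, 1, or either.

0

t8 = in2 OR t7 must be 0, so both in2 = 0 and t7 = 0.
t7 = t6 OR in3 must be 0, so both t6 = 0 and in3 = 0.
Every assignment with t8 = 0 has in3 = 0; there are 2 such assignment(s).
  in0=0, in1=0, in2=0, in3=0, in4=0
  in0=0, in1=0, in2=0, in3=0, in4=1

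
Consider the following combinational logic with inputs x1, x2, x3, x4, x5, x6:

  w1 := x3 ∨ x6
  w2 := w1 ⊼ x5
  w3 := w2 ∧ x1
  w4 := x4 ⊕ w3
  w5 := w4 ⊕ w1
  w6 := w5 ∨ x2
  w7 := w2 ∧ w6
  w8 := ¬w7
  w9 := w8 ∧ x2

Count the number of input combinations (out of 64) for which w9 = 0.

w9 = w8 ∧ x2 must be 0, so at least one of w8, x2 is 0.
Enumerating the 64 input combinations, 52 give w9 = 0 and 12 give w9 = 1.

52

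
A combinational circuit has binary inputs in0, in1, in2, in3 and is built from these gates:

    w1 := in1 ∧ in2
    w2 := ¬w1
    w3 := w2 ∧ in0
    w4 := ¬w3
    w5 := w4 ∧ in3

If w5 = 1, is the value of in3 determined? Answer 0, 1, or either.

w5 = w4 ∧ in3 must be 1, so both w4 = 1 and in3 = 1.
w4 = ¬w3 must be 1, so w3 = 0.
w3 = w2 ∧ in0 must be 0, so at least one of w2, in0 is 0.
Every assignment with w5 = 1 has in3 = 1; there are 5 such assignment(s).

1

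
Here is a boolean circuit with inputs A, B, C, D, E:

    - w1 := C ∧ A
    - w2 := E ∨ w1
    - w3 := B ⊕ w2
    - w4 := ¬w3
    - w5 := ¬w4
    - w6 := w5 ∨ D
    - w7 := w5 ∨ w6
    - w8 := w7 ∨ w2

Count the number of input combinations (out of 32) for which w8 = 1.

w8 = w7 ∨ w2 must be 1, so at least one of w7, w2 is 1.
Enumerating the 32 input combinations, 29 give w8 = 1 and 3 give w8 = 0.

29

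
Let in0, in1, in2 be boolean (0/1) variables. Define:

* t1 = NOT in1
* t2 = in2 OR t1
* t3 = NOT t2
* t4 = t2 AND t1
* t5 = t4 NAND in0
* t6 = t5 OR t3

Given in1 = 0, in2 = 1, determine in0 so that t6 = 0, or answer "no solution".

t6 = t5 OR t3 must be 0, so both t5 = 0 and t3 = 0.
Check with in1 = 0, in2 = 1 and in0=1:
t1 = NOT in1 = NOT 0 = 1
t2 = in2 OR t1 = 1 OR 1 = 1
t3 = NOT t2 = NOT 1 = 0
t4 = t2 AND t1 = 1 AND 1 = 1
t5 = t4 NAND in0 = 1 NAND 1 = 0
t6 = t5 OR t3 = 0 OR 0 = 0
So t6 = 0.

in0=1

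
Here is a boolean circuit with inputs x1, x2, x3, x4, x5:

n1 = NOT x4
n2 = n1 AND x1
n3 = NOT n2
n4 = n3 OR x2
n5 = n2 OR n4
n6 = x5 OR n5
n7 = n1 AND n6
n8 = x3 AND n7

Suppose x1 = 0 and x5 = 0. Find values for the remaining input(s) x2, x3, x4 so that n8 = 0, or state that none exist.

x2=1, x3=0, x4=1

n8 = x3 AND n7 must be 0, so at least one of x3, n7 is 0.
Check with x1 = 0 and x5 = 0 and x2=1, x3=0, x4=1:
n1 = NOT x4 = NOT 1 = 0
n2 = n1 AND x1 = 0 AND 0 = 0
n3 = NOT n2 = NOT 0 = 1
n4 = n3 OR x2 = 1 OR 1 = 1
n5 = n2 OR n4 = 0 OR 1 = 1
n6 = x5 OR n5 = 0 OR 1 = 1
n7 = n1 AND n6 = 0 AND 1 = 0
n8 = x3 AND n7 = 0 AND 0 = 0
So n8 = 0.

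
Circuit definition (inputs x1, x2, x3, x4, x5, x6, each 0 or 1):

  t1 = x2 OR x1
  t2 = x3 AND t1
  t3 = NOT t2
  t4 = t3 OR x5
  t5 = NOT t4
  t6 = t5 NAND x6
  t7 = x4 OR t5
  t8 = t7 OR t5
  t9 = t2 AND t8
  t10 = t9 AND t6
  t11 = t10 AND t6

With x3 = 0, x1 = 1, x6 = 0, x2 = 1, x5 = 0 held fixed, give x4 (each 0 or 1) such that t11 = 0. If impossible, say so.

x4=0

t11 = t10 AND t6 must be 0, so at least one of t10, t6 is 0.
Check with x3 = 0, x1 = 1, x6 = 0, x2 = 1, x5 = 0 and x4=0:
t1 = x2 OR x1 = 1 OR 1 = 1
t2 = x3 AND t1 = 0 AND 1 = 0
t3 = NOT t2 = NOT 0 = 1
t4 = t3 OR x5 = 1 OR 0 = 1
t5 = NOT t4 = NOT 1 = 0
t6 = t5 NAND x6 = 0 NAND 0 = 1
t7 = x4 OR t5 = 0 OR 0 = 0
t8 = t7 OR t5 = 0 OR 0 = 0
t9 = t2 AND t8 = 0 AND 0 = 0
t10 = t9 AND t6 = 0 AND 1 = 0
t11 = t10 AND t6 = 0 AND 1 = 0
So t11 = 0.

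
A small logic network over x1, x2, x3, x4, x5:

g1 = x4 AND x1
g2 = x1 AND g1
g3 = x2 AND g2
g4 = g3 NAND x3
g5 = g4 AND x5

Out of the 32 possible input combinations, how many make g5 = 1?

g5 = g4 AND x5 must be 1, so both g4 = 1 and x5 = 1.
Enumerating the 32 input combinations, 15 give g5 = 1 and 17 give g5 = 0.

15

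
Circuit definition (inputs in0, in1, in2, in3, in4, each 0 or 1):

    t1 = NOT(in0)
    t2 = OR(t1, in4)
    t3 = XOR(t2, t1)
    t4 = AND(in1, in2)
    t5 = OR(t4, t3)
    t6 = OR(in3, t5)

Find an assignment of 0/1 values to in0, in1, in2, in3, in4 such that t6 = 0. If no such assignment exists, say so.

in0=0, in1=1, in2=0, in3=0, in4=1

t6 = OR(in3, t5) must be 0, so both in3 = 0 and t5 = 0.
t5 = OR(t4, t3) must be 0, so both t4 = 0 and t3 = 0.
Check with in0=0, in1=1, in2=0, in3=0, in4=1:
t1 = NOT(in0) = NOT 0 = 1
t2 = OR(t1, in4) = OR(1, 1) = 1
t3 = XOR(t2, t1) = XOR(1, 1) = 0
t4 = AND(in1, in2) = AND(1, 0) = 0
t5 = OR(t4, t3) = OR(0, 0) = 0
t6 = OR(in3, t5) = OR(0, 0) = 0
So t6 = 0 as required.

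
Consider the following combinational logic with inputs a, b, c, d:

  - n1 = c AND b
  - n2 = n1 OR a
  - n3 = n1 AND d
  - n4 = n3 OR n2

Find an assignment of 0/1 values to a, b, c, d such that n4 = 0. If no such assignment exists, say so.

Check with a=0, b=0, c=1, d=1:
n1 = c AND b = 1 AND 0 = 0
n2 = n1 OR a = 0 OR 0 = 0
n3 = n1 AND d = 0 AND 1 = 0
n4 = n3 OR n2 = 0 OR 0 = 0
So n4 = 0 as required.

a=0, b=0, c=1, d=1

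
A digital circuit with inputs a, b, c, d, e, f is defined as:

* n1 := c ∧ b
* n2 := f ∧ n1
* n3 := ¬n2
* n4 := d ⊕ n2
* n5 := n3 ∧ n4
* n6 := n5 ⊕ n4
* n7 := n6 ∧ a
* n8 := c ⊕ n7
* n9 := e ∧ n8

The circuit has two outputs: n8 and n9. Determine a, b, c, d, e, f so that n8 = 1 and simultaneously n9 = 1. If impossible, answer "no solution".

a=1, b=0, c=1, d=0, e=1, f=0

Check with a=1, b=0, c=1, d=0, e=1, f=0:
n1 = c ∧ b = 1 ∧ 0 = 0
n2 = f ∧ n1 = 0 ∧ 0 = 0
n3 = ¬n2 = ¬0 = 1
n4 = d ⊕ n2 = 0 ⊕ 0 = 0
n5 = n3 ∧ n4 = 1 ∧ 0 = 0
n6 = n5 ⊕ n4 = 0 ⊕ 0 = 0
n7 = n6 ∧ a = 0 ∧ 1 = 0
n8 = c ⊕ n7 = 1 ⊕ 0 = 1
n9 = e ∧ n8 = 1 ∧ 1 = 1
So n8 = 1 and n9 = 1.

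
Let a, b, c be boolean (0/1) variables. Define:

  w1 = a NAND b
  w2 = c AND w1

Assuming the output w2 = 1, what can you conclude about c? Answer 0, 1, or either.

1

w2 = c AND w1 must be 1, so both c = 1 and w1 = 1.
Every assignment with w2 = 1 has c = 1; there are 3 such assignment(s).
  a=0, b=0, c=1
  a=0, b=1, c=1
  a=1, b=0, c=1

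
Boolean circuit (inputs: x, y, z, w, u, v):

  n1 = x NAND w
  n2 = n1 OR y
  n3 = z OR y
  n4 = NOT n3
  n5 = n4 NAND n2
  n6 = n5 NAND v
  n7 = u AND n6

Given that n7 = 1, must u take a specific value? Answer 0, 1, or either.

1

n7 = u AND n6 must be 1, so both u = 1 and n6 = 1.
n6 = n5 NAND v must be 1, so at least one of n5, v is 0.
Every assignment with n7 = 1 has u = 1; there are 19 such assignment(s).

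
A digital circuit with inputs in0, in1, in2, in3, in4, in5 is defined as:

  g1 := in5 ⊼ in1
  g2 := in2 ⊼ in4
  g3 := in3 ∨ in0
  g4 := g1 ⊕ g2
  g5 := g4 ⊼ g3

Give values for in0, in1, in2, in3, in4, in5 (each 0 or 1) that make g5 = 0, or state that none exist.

in0=1, in1=1, in2=0, in3=0, in4=0, in5=1

g5 = g4 ⊼ g3 must be 0, so both g4 = 1 and g3 = 1.
g4 = g1 ⊕ g2 must be 1, so g1 and g2 differ.
g3 = in3 ∨ in0 must be 1, so at least one of in3, in0 is 1.
Check with in0=1, in1=1, in2=0, in3=0, in4=0, in5=1:
g1 = in5 ⊼ in1 = 1 ⊼ 1 = 0
g2 = in2 ⊼ in4 = 0 ⊼ 0 = 1
g3 = in3 ∨ in0 = 0 ∨ 1 = 1
g4 = g1 ⊕ g2 = 0 ⊕ 1 = 1
g5 = g4 ⊼ g3 = 1 ⊼ 1 = 0
So g5 = 0 as required.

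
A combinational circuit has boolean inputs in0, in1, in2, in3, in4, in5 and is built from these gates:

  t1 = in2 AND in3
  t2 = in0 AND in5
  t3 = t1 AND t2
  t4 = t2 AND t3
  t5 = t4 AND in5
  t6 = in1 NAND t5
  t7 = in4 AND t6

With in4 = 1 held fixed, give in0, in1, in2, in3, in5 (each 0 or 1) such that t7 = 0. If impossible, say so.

Check with in4 = 1 and in0=1, in1=1, in2=1, in3=1, in5=1:
t1 = in2 AND in3 = 1 AND 1 = 1
t2 = in0 AND in5 = 1 AND 1 = 1
t3 = t1 AND t2 = 1 AND 1 = 1
t4 = t2 AND t3 = 1 AND 1 = 1
t5 = t4 AND in5 = 1 AND 1 = 1
t6 = in1 NAND t5 = 1 NAND 1 = 0
t7 = in4 AND t6 = 1 AND 0 = 0
So t7 = 0.

in0=1, in1=1, in2=1, in3=1, in5=1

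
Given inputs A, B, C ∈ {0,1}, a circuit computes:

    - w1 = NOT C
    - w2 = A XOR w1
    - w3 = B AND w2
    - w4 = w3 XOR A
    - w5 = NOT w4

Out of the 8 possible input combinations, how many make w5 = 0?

w5 = NOT w4 must be 0, so w4 = 1.
Satisfying assignments:
  A=0, B=1, C=0
  A=1, B=0, C=0
  A=1, B=0, C=1
  A=1, B=1, C=0

4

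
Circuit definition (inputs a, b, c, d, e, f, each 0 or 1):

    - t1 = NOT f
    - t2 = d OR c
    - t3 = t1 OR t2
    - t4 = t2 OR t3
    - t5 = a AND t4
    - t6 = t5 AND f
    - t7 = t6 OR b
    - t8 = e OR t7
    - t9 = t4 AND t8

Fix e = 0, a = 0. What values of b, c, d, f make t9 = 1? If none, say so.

b=1, c=1, d=1, f=1

t9 = t4 AND t8 must be 1, so both t4 = 1 and t8 = 1.
Check with e = 0, a = 0 and b=1, c=1, d=1, f=1:
t1 = NOT f = NOT 1 = 0
t2 = d OR c = 1 OR 1 = 1
t3 = t1 OR t2 = 0 OR 1 = 1
t4 = t2 OR t3 = 1 OR 1 = 1
t5 = a AND t4 = 0 AND 1 = 0
t6 = t5 AND f = 0 AND 1 = 0
t7 = t6 OR b = 0 OR 1 = 1
t8 = e OR t7 = 0 OR 1 = 1
t9 = t4 AND t8 = 1 AND 1 = 1
So t9 = 1.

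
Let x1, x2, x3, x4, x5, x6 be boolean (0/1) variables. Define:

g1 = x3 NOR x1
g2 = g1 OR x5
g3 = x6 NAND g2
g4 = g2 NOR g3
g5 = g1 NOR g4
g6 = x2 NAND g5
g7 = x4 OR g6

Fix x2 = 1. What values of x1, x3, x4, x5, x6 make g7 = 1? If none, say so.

x1=0, x3=1, x4=1, x5=1, x6=1

g7 = x4 OR g6 must be 1, so at least one of x4, g6 is 1.
Check with x2 = 1 and x1=0, x3=1, x4=1, x5=1, x6=1:
g1 = x3 NOR x1 = 1 NOR 0 = 0
g2 = g1 OR x5 = 0 OR 1 = 1
g3 = x6 NAND g2 = 1 NAND 1 = 0
g4 = g2 NOR g3 = 1 NOR 0 = 0
g5 = g1 NOR g4 = 0 NOR 0 = 1
g6 = x2 NAND g5 = 1 NAND 1 = 0
g7 = x4 OR g6 = 1 OR 0 = 1
So g7 = 1.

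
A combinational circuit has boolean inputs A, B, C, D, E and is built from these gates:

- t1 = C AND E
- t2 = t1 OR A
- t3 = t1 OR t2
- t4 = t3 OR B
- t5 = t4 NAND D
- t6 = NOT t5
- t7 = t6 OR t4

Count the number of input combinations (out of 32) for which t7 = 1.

t7 = t6 OR t4 must be 1, so at least one of t6, t4 is 1.
Enumerating the 32 input combinations, 26 give t7 = 1 and 6 give t7 = 0.

26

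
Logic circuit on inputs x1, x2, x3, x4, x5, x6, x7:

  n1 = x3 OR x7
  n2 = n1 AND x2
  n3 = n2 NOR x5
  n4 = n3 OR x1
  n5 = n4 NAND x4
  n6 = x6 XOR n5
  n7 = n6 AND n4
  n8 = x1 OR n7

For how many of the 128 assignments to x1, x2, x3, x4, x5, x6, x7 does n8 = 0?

n8 = x1 OR n7 must be 0, so both x1 = 0 and n7 = 0.
n7 = n6 AND n4 must be 0, so at least one of n6, n4 is 0.
Enumerating the 128 input combinations, 54 give n8 = 0 and 74 give n8 = 1.

54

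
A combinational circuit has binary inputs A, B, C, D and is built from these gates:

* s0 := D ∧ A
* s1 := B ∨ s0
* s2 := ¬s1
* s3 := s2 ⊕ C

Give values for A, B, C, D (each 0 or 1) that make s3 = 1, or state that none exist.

Check with A=1, B=0, C=0, D=0:
s0 = D ∧ A = 0 ∧ 1 = 0
s1 = B ∨ s0 = 0 ∨ 0 = 0
s2 = ¬s1 = ¬0 = 1
s3 = s2 ⊕ C = 1 ⊕ 0 = 1
So s3 = 1 as required.

A=1, B=0, C=0, D=0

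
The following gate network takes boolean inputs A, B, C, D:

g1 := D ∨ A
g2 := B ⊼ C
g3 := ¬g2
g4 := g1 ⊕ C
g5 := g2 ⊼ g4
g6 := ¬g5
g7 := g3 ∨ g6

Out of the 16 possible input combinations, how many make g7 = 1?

g7 = g3 ∨ g6 must be 1, so at least one of g3, g6 is 1.
Enumerating the 16 input combinations, 11 give g7 = 1 and 5 give g7 = 0.

11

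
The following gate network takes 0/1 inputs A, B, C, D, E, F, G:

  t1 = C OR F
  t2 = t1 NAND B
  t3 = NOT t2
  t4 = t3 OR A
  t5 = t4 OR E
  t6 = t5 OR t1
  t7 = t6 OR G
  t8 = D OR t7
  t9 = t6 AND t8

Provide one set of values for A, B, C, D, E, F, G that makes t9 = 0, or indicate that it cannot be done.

A=0, B=0, C=0, D=0, E=0, F=0, G=1

t9 = t6 AND t8 must be 0, so at least one of t6, t8 is 0.
Check with A=0, B=0, C=0, D=0, E=0, F=0, G=1:
t1 = C OR F = 0 OR 0 = 0
t2 = t1 NAND B = 0 NAND 0 = 1
t3 = NOT t2 = NOT 1 = 0
t4 = t3 OR A = 0 OR 0 = 0
t5 = t4 OR E = 0 OR 0 = 0
t6 = t5 OR t1 = 0 OR 0 = 0
t7 = t6 OR G = 0 OR 1 = 1
t8 = D OR t7 = 0 OR 1 = 1
t9 = t6 AND t8 = 0 AND 1 = 0
So t9 = 0 as required.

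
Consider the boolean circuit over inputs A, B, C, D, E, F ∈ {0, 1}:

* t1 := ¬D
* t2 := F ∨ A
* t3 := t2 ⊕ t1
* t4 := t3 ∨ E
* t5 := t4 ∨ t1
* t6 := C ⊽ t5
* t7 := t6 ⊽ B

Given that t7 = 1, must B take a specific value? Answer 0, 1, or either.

0

t7 = t6 ⊽ B must be 1, so both t6 = 0 and B = 0.
t6 = C ⊽ t5 must be 0, so at least one of C, t5 is 1.
Every assignment with t7 = 1 has B = 0; there are 31 such assignment(s).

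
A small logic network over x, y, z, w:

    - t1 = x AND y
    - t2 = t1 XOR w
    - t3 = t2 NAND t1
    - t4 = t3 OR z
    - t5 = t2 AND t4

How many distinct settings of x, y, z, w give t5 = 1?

7

t5 = t2 AND t4 must be 1, so both t2 = 1 and t4 = 1.
t2 = t1 XOR w must be 1, so t1 and w differ.
Enumerating the 16 input combinations, 7 give t5 = 1 and 9 give t5 = 0.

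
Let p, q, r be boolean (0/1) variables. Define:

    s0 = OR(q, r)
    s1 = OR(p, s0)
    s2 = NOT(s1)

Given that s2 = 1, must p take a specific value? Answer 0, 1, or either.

0

s2 = NOT(s1) must be 1, so s1 = 0.
s1 = OR(p, s0) must be 0, so both p = 0 and s0 = 0.
s0 = OR(q, r) must be 0, so both q = 0 and r = 0.
Every assignment with s2 = 1 has p = 0; there are 1 such assignment(s).
  p=0, q=0, r=0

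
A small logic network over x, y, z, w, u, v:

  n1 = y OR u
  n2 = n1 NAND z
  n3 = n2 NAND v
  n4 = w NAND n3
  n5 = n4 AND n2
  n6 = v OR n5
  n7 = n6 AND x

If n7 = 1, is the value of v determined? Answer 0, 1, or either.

either

Both values of v occur among assignments with n7 = 1:
  v=0: x=1, y=0, z=0, w=0, u=0, v=0
  v=1: x=1, y=0, z=0, w=0, u=0, v=1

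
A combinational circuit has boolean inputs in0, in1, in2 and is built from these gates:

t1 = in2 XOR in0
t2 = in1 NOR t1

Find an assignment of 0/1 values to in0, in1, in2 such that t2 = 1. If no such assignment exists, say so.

in0=1, in1=0, in2=1

t2 = in1 NOR t1 must be 1, so both in1 = 0 and t1 = 0.
Check with in0=1, in1=0, in2=1:
t1 = in2 XOR in0 = 1 XOR 1 = 0
t2 = in1 NOR t1 = 0 NOR 0 = 1
So t2 = 1 as required.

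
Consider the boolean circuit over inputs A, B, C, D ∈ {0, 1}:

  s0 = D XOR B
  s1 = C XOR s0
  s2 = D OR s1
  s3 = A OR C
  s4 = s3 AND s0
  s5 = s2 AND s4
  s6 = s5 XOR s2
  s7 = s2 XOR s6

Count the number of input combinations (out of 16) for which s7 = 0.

12

s7 = s2 XOR s6 must be 0, so s2 and s6 are equal.
Enumerating the 16 input combinations, 12 give s7 = 0 and 4 give s7 = 1.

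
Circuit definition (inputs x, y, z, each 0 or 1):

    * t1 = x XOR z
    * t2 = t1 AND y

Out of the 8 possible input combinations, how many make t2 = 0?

t2 = t1 AND y must be 0, so at least one of t1, y is 0.
Satisfying assignments:
  x=0, y=0, z=0
  x=0, y=0, z=1
  x=0, y=1, z=0
  x=1, y=0, z=0
  x=1, y=0, z=1
  x=1, y=1, z=1

6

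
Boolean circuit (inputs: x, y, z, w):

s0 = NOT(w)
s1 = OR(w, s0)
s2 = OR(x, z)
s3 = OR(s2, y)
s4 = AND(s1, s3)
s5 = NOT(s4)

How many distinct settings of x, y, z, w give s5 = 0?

14

s5 = NOT(s4) must be 0, so s4 = 1.
s4 = AND(s1, s3) must be 1, so both s1 = 1 and s3 = 1.
Enumerating the 16 input combinations, 14 give s5 = 0 and 2 give s5 = 1.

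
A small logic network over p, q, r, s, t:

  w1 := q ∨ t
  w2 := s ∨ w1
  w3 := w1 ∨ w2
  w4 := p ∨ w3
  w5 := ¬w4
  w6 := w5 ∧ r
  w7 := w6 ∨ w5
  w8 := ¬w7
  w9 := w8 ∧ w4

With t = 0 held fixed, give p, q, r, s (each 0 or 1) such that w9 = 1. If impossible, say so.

Check with t = 0 and p=0, q=1, r=0, s=1:
w1 = q ∨ t = 1 ∨ 0 = 1
w2 = s ∨ w1 = 1 ∨ 1 = 1
w3 = w1 ∨ w2 = 1 ∨ 1 = 1
w4 = p ∨ w3 = 0 ∨ 1 = 1
w5 = ¬w4 = ¬1 = 0
w6 = w5 ∧ r = 0 ∧ 0 = 0
w7 = w6 ∨ w5 = 0 ∨ 0 = 0
w8 = ¬w7 = ¬0 = 1
w9 = w8 ∧ w4 = 1 ∧ 1 = 1
So w9 = 1.

p=0 q=1 r=0 s=1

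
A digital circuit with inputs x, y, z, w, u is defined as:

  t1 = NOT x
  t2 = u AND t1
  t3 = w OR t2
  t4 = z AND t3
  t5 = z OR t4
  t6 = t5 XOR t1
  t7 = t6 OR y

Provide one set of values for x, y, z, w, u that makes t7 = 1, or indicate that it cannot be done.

x=0, y=0, z=0, w=1, u=0

t7 = t6 OR y must be 1, so at least one of t6, y is 1.
Check with x=0, y=0, z=0, w=1, u=0:
t1 = NOT x = NOT 0 = 1
t2 = u AND t1 = 0 AND 1 = 0
t3 = w OR t2 = 1 OR 0 = 1
t4 = z AND t3 = 0 AND 1 = 0
t5 = z OR t4 = 0 OR 0 = 0
t6 = t5 XOR t1 = 0 XOR 1 = 1
t7 = t6 OR y = 1 OR 0 = 1
So t7 = 1 as required.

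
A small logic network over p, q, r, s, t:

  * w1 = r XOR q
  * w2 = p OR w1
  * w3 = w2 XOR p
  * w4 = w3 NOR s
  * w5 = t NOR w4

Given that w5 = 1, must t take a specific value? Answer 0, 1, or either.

0

w5 = t NOR w4 must be 1, so both t = 0 and w4 = 0.
w4 = w3 NOR s must be 0, so at least one of w3, s is 1.
Every assignment with w5 = 1 has t = 0; there are 10 such assignment(s).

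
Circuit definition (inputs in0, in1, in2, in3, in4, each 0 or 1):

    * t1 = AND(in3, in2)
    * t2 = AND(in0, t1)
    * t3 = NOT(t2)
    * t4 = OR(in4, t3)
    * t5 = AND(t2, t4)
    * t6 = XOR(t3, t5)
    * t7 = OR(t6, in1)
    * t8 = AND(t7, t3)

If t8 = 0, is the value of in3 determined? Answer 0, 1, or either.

t8 = AND(t7, t3) must be 0, so at least one of t7, t3 is 0.
Every assignment with t8 = 0 has in3 = 1; there are 4 such assignment(s).
  in0=1, in1=0, in2=1, in3=1, in4=0
  in0=1, in1=0, in2=1, in3=1, in4=1
  in0=1, in1=1, in2=1, in3=1, in4=0
  in0=1, in1=1, in2=1, in3=1, in4=1

1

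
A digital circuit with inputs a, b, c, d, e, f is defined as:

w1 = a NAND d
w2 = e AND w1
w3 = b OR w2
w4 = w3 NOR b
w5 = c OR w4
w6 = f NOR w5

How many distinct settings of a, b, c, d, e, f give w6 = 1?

11

w6 = f NOR w5 must be 1, so both f = 0 and w5 = 0.
Enumerating the 64 input combinations, 11 give w6 = 1 and 53 give w6 = 0.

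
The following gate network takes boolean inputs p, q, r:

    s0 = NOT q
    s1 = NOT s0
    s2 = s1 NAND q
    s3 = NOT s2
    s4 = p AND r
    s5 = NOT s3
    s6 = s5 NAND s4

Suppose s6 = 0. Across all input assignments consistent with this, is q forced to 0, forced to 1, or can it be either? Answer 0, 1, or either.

0

s6 = s5 NAND s4 must be 0, so both s5 = 1 and s4 = 1.
Every assignment with s6 = 0 has q = 0; there are 1 such assignment(s).
  p=1, q=0, r=1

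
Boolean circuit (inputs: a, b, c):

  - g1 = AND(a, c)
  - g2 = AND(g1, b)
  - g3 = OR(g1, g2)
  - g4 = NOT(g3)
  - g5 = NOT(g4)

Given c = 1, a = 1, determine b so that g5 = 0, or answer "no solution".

no solution exists

With c = 1, a = 1 fixed, none of the 2 settings of b give g5 = 0.
For example, with b=0:
g1 = AND(a, c) = AND(1, 1) = 1
g2 = AND(g1, b) = AND(1, 0) = 0
g3 = OR(g1, g2) = OR(1, 0) = 1
g4 = NOT(g3) = NOT 1 = 0
g5 = NOT(g4) = NOT 0 = 1
giving g5 = 1 ≠ 0.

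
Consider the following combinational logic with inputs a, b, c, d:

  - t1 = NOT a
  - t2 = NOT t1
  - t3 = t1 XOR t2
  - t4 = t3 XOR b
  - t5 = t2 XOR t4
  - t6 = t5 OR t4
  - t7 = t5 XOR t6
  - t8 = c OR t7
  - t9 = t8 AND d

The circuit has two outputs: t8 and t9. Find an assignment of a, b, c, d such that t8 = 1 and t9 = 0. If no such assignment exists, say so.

Check with a=1 b=0 c=0 d=0:
t1 = NOT a = NOT 1 = 0
t2 = NOT t1 = NOT 0 = 1
t3 = t1 XOR t2 = 0 XOR 1 = 1
t4 = t3 XOR b = 1 XOR 0 = 1
t5 = t2 XOR t4 = 1 XOR 1 = 0
t6 = t5 OR t4 = 0 OR 1 = 1
t7 = t5 XOR t6 = 0 XOR 1 = 1
t8 = c OR t7 = 0 OR 1 = 1
t9 = t8 AND d = 1 AND 0 = 0
So t8 = 1 and t9 = 0.

a=1 b=0 c=0 d=0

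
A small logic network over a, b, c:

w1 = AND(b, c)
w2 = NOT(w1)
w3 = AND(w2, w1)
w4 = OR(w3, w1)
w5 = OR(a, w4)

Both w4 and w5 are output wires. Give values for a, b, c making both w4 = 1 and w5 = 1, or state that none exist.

Check with a=1, b=1, c=1:
w1 = AND(b, c) = AND(1, 1) = 1
w2 = NOT(w1) = NOT 1 = 0
w3 = AND(w2, w1) = AND(0, 1) = 0
w4 = OR(w3, w1) = OR(0, 1) = 1
w5 = OR(a, w4) = OR(1, 1) = 1
So w4 = 1 and w5 = 1.

a=1, b=1, c=1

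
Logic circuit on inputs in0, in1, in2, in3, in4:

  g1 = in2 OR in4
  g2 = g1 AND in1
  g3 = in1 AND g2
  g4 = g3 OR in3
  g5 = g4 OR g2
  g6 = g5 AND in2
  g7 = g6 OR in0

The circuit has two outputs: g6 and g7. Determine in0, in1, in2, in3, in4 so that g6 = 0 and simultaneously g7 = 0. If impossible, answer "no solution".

in0=0 in1=0 in2=0 in3=1 in4=0

Check with in0=0 in1=0 in2=0 in3=1 in4=0:
g1 = in2 OR in4 = 0 OR 0 = 0
g2 = g1 AND in1 = 0 AND 0 = 0
g3 = in1 AND g2 = 0 AND 0 = 0
g4 = g3 OR in3 = 0 OR 1 = 1
g5 = g4 OR g2 = 1 OR 0 = 1
g6 = g5 AND in2 = 1 AND 0 = 0
g7 = g6 OR in0 = 0 OR 0 = 0
So g6 = 0 and g7 = 0.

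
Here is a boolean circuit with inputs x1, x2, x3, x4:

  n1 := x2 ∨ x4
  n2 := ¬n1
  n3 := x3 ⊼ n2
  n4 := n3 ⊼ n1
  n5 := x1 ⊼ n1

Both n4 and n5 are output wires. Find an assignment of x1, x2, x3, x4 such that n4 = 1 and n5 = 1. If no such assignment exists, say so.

x1=0, x2=0, x3=0, x4=0

Check with x1=0, x2=0, x3=0, x4=0:
n1 = x2 ∨ x4 = 0 ∨ 0 = 0
n2 = ¬n1 = ¬0 = 1
n3 = x3 ⊼ n2 = 0 ⊼ 1 = 1
n4 = n3 ⊼ n1 = 1 ⊼ 0 = 1
n5 = x1 ⊼ n1 = 0 ⊼ 0 = 1
So n4 = 1 and n5 = 1.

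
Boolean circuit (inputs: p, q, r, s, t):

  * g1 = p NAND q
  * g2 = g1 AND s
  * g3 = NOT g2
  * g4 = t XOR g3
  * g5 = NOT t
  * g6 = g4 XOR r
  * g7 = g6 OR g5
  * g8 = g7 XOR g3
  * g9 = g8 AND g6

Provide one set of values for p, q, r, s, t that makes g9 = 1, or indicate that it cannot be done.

p=1, q=0, r=0, s=1, t=1

g9 = g8 AND g6 must be 1, so both g8 = 1 and g6 = 1.
g8 = g7 XOR g3 must be 1, so g7 and g3 differ.
g6 = g4 XOR r must be 1, so g4 and r differ.
Check with p=1, q=0, r=0, s=1, t=1:
g1 = p NAND q = 1 NAND 0 = 1
g2 = g1 AND s = 1 AND 1 = 1
g3 = NOT g2 = NOT 1 = 0
g4 = t XOR g3 = 1 XOR 0 = 1
g5 = NOT t = NOT 1 = 0
g6 = g4 XOR r = 1 XOR 0 = 1
g7 = g6 OR g5 = 1 OR 0 = 1
g8 = g7 XOR g3 = 1 XOR 0 = 1
g9 = g8 AND g6 = 1 AND 1 = 1
So g9 = 1 as required.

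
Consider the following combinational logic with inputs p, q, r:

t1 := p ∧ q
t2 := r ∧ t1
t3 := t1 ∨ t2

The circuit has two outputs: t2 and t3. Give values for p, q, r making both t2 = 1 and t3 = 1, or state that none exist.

Check with p=1 q=1 r=1:
t1 = p ∧ q = 1 ∧ 1 = 1
t2 = r ∧ t1 = 1 ∧ 1 = 1
t3 = t1 ∨ t2 = 1 ∨ 1 = 1
So t2 = 1 and t3 = 1.

p=1 q=1 r=1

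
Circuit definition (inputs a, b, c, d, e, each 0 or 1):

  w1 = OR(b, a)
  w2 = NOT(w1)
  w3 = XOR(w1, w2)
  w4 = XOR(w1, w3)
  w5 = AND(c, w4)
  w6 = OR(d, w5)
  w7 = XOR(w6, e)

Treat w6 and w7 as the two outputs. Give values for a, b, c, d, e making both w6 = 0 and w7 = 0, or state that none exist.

Check with a=0, b=1, c=0, d=0, e=0:
w1 = OR(b, a) = OR(1, 0) = 1
w2 = NOT(w1) = NOT 1 = 0
w3 = XOR(w1, w2) = XOR(1, 0) = 1
w4 = XOR(w1, w3) = XOR(1, 1) = 0
w5 = AND(c, w4) = AND(0, 0) = 0
w6 = OR(d, w5) = OR(0, 0) = 0
w7 = XOR(w6, e) = XOR(0, 0) = 0
So w6 = 0 and w7 = 0.

a=0, b=1, c=0, d=0, e=0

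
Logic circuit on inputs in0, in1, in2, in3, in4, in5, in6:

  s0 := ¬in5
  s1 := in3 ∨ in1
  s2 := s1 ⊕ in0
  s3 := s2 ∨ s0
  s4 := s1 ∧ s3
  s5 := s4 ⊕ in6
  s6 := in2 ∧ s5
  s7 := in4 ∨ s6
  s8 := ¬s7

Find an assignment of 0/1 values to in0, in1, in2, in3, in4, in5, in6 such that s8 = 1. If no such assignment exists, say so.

Check with in0=0, in1=1, in2=1, in3=1, in4=0, in5=0, in6=1:
s0 = ¬in5 = ¬0 = 1
s1 = in3 ∨ in1 = 1 ∨ 1 = 1
s2 = s1 ⊕ in0 = 1 ⊕ 0 = 1
s3 = s2 ∨ s0 = 1 ∨ 1 = 1
s4 = s1 ∧ s3 = 1 ∧ 1 = 1
s5 = s4 ⊕ in6 = 1 ⊕ 1 = 0
s6 = in2 ∧ s5 = 1 ∧ 0 = 0
s7 = in4 ∨ s6 = 0 ∨ 0 = 0
s8 = ¬s7 = ¬0 = 1
So s8 = 1 as required.

in0=0, in1=1, in2=1, in3=1, in4=0, in5=0, in6=1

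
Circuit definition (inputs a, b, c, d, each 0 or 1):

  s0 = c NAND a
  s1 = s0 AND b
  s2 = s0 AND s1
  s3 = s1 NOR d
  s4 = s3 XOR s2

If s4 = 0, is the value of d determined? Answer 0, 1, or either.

s4 = s3 XOR s2 must be 0, so s3 and s2 are equal.
Every assignment with s4 = 0 has d = 1; there are 5 such assignment(s).

1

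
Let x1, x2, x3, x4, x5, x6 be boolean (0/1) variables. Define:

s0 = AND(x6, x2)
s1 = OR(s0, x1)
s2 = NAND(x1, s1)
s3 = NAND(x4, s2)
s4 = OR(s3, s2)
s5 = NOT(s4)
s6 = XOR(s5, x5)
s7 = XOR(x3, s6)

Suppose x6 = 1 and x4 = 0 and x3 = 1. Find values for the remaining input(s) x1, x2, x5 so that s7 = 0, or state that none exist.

x1=0, x2=0, x5=1

Check with x6 = 1 and x4 = 0 and x3 = 1 and x1=0, x2=0, x5=1:
s0 = AND(x6, x2) = AND(1, 0) = 0
s1 = OR(s0, x1) = OR(0, 0) = 0
s2 = NAND(x1, s1) = NAND(0, 0) = 1
s3 = NAND(x4, s2) = NAND(0, 1) = 1
s4 = OR(s3, s2) = OR(1, 1) = 1
s5 = NOT(s4) = NOT 1 = 0
s6 = XOR(s5, x5) = XOR(0, 1) = 1
s7 = XOR(x3, s6) = XOR(1, 1) = 0
So s7 = 0.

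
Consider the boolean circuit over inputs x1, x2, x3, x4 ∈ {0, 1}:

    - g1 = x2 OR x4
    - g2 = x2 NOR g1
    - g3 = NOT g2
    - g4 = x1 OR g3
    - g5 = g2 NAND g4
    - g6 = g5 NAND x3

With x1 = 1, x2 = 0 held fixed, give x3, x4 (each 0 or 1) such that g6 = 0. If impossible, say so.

x3=1, x4=1

g6 = g5 NAND x3 must be 0, so both g5 = 1 and x3 = 1.
Check with x1 = 1, x2 = 0 and x3=1, x4=1:
g1 = x2 OR x4 = 0 OR 1 = 1
g2 = x2 NOR g1 = 0 NOR 1 = 0
g3 = NOT g2 = NOT 0 = 1
g4 = x1 OR g3 = 1 OR 1 = 1
g5 = g2 NAND g4 = 0 NAND 1 = 1
g6 = g5 NAND x3 = 1 NAND 1 = 0
So g6 = 0.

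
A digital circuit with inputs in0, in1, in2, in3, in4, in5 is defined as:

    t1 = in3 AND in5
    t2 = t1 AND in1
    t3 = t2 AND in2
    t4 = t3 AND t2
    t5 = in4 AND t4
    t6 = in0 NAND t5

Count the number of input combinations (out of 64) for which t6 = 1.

t6 = in0 NAND t5 must be 1, so at least one of in0, t5 is 0.
Enumerating the 64 input combinations, 63 give t6 = 1 and 1 give t6 = 0.

63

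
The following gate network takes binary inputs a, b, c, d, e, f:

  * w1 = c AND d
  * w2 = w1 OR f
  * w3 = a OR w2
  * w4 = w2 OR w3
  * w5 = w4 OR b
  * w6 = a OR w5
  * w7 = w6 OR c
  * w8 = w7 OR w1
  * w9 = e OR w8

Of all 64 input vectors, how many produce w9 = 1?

62

w9 = e OR w8 must be 1, so at least one of e, w8 is 1.
Enumerating the 64 input combinations, 62 give w9 = 1 and 2 give w9 = 0.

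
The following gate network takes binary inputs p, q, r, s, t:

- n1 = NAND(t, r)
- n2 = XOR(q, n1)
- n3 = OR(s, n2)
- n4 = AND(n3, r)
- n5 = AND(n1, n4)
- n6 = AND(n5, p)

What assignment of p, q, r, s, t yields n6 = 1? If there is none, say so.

p=1 q=0 r=1 s=1 t=0

n6 = AND(n5, p) must be 1, so both n5 = 1 and p = 1.
n5 = AND(n1, n4) must be 1, so both n1 = 1 and n4 = 1.
n1 = NAND(t, r) must be 1, so at least one of t, r is 0.
Check with p=1 q=0 r=1 s=1 t=0:
n1 = NAND(t, r) = NAND(0, 1) = 1
n2 = XOR(q, n1) = XOR(0, 1) = 1
n3 = OR(s, n2) = OR(1, 1) = 1
n4 = AND(n3, r) = AND(1, 1) = 1
n5 = AND(n1, n4) = AND(1, 1) = 1
n6 = AND(n5, p) = AND(1, 1) = 1
So n6 = 1 as required.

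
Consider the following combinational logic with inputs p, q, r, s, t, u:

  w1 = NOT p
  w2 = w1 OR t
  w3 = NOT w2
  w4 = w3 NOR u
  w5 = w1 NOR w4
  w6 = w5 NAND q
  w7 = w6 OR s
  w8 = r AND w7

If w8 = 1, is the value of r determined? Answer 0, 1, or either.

1

w8 = r AND w7 must be 1, so both r = 1 and w7 = 1.
w7 = w6 OR s must be 1, so at least one of w6, s is 1.
Every assignment with w8 = 1 has r = 1; there are 29 such assignment(s).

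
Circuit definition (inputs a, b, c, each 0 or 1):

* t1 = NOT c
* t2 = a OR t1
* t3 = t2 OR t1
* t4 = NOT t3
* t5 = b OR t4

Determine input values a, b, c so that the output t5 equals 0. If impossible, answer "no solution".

a=0, b=0, c=0

Check with a=0, b=0, c=0:
t1 = NOT c = NOT 0 = 1
t2 = a OR t1 = 0 OR 1 = 1
t3 = t2 OR t1 = 1 OR 1 = 1
t4 = NOT t3 = NOT 1 = 0
t5 = b OR t4 = 0 OR 0 = 0
So t5 = 0 as required.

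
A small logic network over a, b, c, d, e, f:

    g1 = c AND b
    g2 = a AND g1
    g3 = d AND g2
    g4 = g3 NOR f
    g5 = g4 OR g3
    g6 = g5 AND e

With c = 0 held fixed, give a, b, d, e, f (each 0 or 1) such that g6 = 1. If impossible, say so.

g6 = g5 AND e must be 1, so both g5 = 1 and e = 1.
Check with c = 0 and a=0, b=1, d=1, e=1, f=0:
g1 = c AND b = 0 AND 1 = 0
g2 = a AND g1 = 0 AND 0 = 0
g3 = d AND g2 = 1 AND 0 = 0
g4 = g3 NOR f = 0 NOR 0 = 1
g5 = g4 OR g3 = 1 OR 0 = 1
g6 = g5 AND e = 1 AND 1 = 1
So g6 = 1.

a=0 b=1 d=1 e=1 f=0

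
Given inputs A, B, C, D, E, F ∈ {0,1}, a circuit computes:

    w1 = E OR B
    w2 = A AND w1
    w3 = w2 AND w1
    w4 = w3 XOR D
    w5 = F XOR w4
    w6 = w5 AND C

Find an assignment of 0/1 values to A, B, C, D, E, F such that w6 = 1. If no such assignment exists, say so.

A=1, B=0, C=1, D=0, E=0, F=1

w6 = w5 AND C must be 1, so both w5 = 1 and C = 1.
w5 = F XOR w4 must be 1, so F and w4 differ.
Check with A=1, B=0, C=1, D=0, E=0, F=1:
w1 = E OR B = 0 OR 0 = 0
w2 = A AND w1 = 1 AND 0 = 0
w3 = w2 AND w1 = 0 AND 0 = 0
w4 = w3 XOR D = 0 XOR 0 = 0
w5 = F XOR w4 = 1 XOR 0 = 1
w6 = w5 AND C = 1 AND 1 = 1
So w6 = 1 as required.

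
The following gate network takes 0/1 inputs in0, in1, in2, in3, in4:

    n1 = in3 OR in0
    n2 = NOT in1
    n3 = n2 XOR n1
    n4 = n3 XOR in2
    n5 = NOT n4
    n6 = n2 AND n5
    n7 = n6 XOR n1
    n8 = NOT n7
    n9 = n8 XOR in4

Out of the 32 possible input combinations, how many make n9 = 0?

16

n9 = n8 XOR in4 must be 0, so n8 and in4 are equal.
Enumerating the 32 input combinations, 16 give n9 = 0 and 16 give n9 = 1.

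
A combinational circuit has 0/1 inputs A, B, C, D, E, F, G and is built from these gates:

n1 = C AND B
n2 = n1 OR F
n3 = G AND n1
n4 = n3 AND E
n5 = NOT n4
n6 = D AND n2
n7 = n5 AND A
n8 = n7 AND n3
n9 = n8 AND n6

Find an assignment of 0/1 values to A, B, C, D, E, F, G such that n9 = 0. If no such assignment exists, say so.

A=1, B=0, C=0, D=0, E=0, F=0, G=0

n9 = n8 AND n6 must be 0, so at least one of n8, n6 is 0.
Check with A=1, B=0, C=0, D=0, E=0, F=0, G=0:
n1 = C AND B = 0 AND 0 = 0
n2 = n1 OR F = 0 OR 0 = 0
n3 = G AND n1 = 0 AND 0 = 0
n4 = n3 AND E = 0 AND 0 = 0
n5 = NOT n4 = NOT 0 = 1
n6 = D AND n2 = 0 AND 0 = 0
n7 = n5 AND A = 1 AND 1 = 1
n8 = n7 AND n3 = 1 AND 0 = 0
n9 = n8 AND n6 = 0 AND 0 = 0
So n9 = 0 as required.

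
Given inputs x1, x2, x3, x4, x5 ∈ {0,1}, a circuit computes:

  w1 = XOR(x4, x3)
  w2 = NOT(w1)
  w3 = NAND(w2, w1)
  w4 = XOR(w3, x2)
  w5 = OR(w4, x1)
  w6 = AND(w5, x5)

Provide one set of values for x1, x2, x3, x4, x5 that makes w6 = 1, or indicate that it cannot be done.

x1=1, x2=1, x3=1, x4=0, x5=1

Check with x1=1, x2=1, x3=1, x4=0, x5=1:
w1 = XOR(x4, x3) = XOR(0, 1) = 1
w2 = NOT(w1) = NOT 1 = 0
w3 = NAND(w2, w1) = NAND(0, 1) = 1
w4 = XOR(w3, x2) = XOR(1, 1) = 0
w5 = OR(w4, x1) = OR(0, 1) = 1
w6 = AND(w5, x5) = AND(1, 1) = 1
So w6 = 1 as required.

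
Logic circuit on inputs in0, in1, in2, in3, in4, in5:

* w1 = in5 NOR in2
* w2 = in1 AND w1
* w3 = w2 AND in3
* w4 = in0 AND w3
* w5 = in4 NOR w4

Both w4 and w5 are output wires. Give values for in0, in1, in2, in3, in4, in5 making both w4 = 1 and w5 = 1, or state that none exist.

Across all 64 input combinations, none give both w4 = 1 and w5 = 1.

no solution exists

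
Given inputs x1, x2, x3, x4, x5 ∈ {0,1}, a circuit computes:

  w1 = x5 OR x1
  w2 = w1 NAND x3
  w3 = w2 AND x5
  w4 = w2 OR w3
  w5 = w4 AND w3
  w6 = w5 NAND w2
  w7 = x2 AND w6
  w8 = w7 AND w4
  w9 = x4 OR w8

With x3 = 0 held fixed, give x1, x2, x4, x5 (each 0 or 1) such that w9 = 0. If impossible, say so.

Check with x3 = 0 and x1=0, x2=0, x4=0, x5=0:
w1 = x5 OR x1 = 0 OR 0 = 0
w2 = w1 NAND x3 = 0 NAND 0 = 1
w3 = w2 AND x5 = 1 AND 0 = 0
w4 = w2 OR w3 = 1 OR 0 = 1
w5 = w4 AND w3 = 1 AND 0 = 0
w6 = w5 NAND w2 = 0 NAND 1 = 1
w7 = x2 AND w6 = 0 AND 1 = 0
w8 = w7 AND w4 = 0 AND 1 = 0
w9 = x4 OR w8 = 0 OR 0 = 0
So w9 = 0.

x1=0 x2=0 x4=0 x5=0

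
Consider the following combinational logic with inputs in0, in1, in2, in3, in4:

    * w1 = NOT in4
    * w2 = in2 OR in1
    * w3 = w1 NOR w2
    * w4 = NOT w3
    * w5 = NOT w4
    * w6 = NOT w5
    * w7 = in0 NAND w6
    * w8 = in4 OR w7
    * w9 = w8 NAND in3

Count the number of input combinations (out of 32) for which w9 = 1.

w9 = w8 NAND in3 must be 1, so at least one of w8, in3 is 0.
Enumerating the 32 input combinations, 20 give w9 = 1 and 12 give w9 = 0.

20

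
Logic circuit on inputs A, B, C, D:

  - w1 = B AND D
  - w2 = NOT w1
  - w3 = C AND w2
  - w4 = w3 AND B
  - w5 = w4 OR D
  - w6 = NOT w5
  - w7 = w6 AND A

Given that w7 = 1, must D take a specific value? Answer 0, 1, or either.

w7 = w6 AND A must be 1, so both w6 = 1 and A = 1.
w6 = NOT w5 must be 1, so w5 = 0.
Every assignment with w7 = 1 has D = 0; there are 3 such assignment(s).
  A=1, B=0, C=0, D=0
  A=1, B=0, C=1, D=0
  A=1, B=1, C=0, D=0

0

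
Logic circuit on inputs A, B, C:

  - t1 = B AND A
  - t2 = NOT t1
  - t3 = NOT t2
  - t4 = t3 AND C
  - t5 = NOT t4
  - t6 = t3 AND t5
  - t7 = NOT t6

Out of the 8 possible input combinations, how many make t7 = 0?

t7 = NOT t6 must be 0, so t6 = 1.
t6 = t3 AND t5 must be 1, so both t3 = 1 and t5 = 1.
t3 = NOT t2 must be 1, so t2 = 0.
Satisfying assignments:
  A=1, B=1, C=0

1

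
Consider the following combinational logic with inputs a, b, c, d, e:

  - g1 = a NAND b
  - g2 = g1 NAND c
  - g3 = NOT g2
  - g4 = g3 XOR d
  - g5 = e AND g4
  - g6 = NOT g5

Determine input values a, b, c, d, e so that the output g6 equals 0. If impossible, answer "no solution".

a=0, b=0, c=1, d=0, e=1

Check with a=0, b=0, c=1, d=0, e=1:
g1 = a NAND b = 0 NAND 0 = 1
g2 = g1 NAND c = 1 NAND 1 = 0
g3 = NOT g2 = NOT 0 = 1
g4 = g3 XOR d = 1 XOR 0 = 1
g5 = e AND g4 = 1 AND 1 = 1
g6 = NOT g5 = NOT 1 = 0
So g6 = 0 as required.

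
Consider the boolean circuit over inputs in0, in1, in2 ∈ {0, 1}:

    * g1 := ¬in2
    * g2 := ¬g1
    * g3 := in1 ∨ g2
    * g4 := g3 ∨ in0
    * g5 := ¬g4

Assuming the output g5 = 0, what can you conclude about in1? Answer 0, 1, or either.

either

Both values of in1 occur among assignments with g5 = 0:
  in1=0: in0=0, in1=0, in2=1
  in1=1: in0=0, in1=1, in2=0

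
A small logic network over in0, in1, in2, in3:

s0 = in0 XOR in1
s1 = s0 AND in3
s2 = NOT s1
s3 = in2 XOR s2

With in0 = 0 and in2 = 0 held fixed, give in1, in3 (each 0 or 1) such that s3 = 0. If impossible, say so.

s3 = in2 XOR s2 must be 0, so in2 and s2 are equal.
Check with in0 = 0 and in2 = 0 and in1=1, in3=1:
s0 = in0 XOR in1 = 0 XOR 1 = 1
s1 = s0 AND in3 = 1 AND 1 = 1
s2 = NOT s1 = NOT 1 = 0
s3 = in2 XOR s2 = 0 XOR 0 = 0
So s3 = 0.

in1=1, in3=1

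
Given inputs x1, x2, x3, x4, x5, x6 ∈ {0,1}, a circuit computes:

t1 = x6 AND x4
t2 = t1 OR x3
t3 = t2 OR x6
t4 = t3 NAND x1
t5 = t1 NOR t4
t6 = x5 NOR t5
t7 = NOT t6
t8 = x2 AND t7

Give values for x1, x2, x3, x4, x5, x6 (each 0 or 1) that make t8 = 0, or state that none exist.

x1=0, x2=0, x3=1, x4=0, x5=1, x6=1

t8 = x2 AND t7 must be 0, so at least one of x2, t7 is 0.
Check with x1=0, x2=0, x3=1, x4=0, x5=1, x6=1:
t1 = x6 AND x4 = 1 AND 0 = 0
t2 = t1 OR x3 = 0 OR 1 = 1
t3 = t2 OR x6 = 1 OR 1 = 1
t4 = t3 NAND x1 = 1 NAND 0 = 1
t5 = t1 NOR t4 = 0 NOR 1 = 0
t6 = x5 NOR t5 = 1 NOR 0 = 0
t7 = NOT t6 = NOT 0 = 1
t8 = x2 AND t7 = 0 AND 1 = 0
So t8 = 0 as required.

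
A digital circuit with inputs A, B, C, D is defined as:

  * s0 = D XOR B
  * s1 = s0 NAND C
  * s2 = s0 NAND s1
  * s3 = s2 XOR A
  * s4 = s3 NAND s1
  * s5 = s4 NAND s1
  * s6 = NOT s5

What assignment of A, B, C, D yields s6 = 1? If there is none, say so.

A=0, B=1, C=0, D=0

s6 = NOT s5 must be 1, so s5 = 0.
s5 = s4 NAND s1 must be 0, so both s4 = 1 and s1 = 1.
s4 = s3 NAND s1 must be 1, so at least one of s3, s1 is 0.
Check with A=0, B=1, C=0, D=0:
s0 = D XOR B = 0 XOR 1 = 1
s1 = s0 NAND C = 1 NAND 0 = 1
s2 = s0 NAND s1 = 1 NAND 1 = 0
s3 = s2 XOR A = 0 XOR 0 = 0
s4 = s3 NAND s1 = 0 NAND 1 = 1
s5 = s4 NAND s1 = 1 NAND 1 = 0
s6 = NOT s5 = NOT 0 = 1
So s6 = 1 as required.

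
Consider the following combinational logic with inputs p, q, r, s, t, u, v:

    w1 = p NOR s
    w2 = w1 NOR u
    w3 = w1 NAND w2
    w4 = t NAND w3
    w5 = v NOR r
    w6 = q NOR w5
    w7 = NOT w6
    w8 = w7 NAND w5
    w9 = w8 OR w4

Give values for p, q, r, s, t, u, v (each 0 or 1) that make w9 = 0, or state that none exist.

p=0, q=1, r=0, s=0, t=1, u=0, v=0

w9 = w8 OR w4 must be 0, so both w8 = 0 and w4 = 0.
Check with p=0, q=1, r=0, s=0, t=1, u=0, v=0:
w1 = p NOR s = 0 NOR 0 = 1
w2 = w1 NOR u = 1 NOR 0 = 0
w3 = w1 NAND w2 = 1 NAND 0 = 1
w4 = t NAND w3 = 1 NAND 1 = 0
w5 = v NOR r = 0 NOR 0 = 1
w6 = q NOR w5 = 1 NOR 1 = 0
w7 = NOT w6 = NOT 0 = 1
w8 = w7 NAND w5 = 1 NAND 1 = 0
w9 = w8 OR w4 = 0 OR 0 = 0
So w9 = 0 as required.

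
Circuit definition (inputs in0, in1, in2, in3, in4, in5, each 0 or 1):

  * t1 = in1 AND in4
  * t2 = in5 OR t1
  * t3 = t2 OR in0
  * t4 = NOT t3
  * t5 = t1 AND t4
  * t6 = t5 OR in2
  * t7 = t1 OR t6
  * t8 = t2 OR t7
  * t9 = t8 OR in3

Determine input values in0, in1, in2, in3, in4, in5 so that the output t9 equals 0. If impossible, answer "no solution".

in0=1 in1=0 in2=0 in3=0 in4=1 in5=0

t9 = t8 OR in3 must be 0, so both t8 = 0 and in3 = 0.
t8 = t2 OR t7 must be 0, so both t2 = 0 and t7 = 0.
t2 = in5 OR t1 must be 0, so both in5 = 0 and t1 = 0.
Check with in0=1 in1=0 in2=0 in3=0 in4=1 in5=0:
t1 = in1 AND in4 = 0 AND 1 = 0
t2 = in5 OR t1 = 0 OR 0 = 0
t3 = t2 OR in0 = 0 OR 1 = 1
t4 = NOT t3 = NOT 1 = 0
t5 = t1 AND t4 = 0 AND 0 = 0
t6 = t5 OR in2 = 0 OR 0 = 0
t7 = t1 OR t6 = 0 OR 0 = 0
t8 = t2 OR t7 = 0 OR 0 = 0
t9 = t8 OR in3 = 0 OR 0 = 0
So t9 = 0 as required.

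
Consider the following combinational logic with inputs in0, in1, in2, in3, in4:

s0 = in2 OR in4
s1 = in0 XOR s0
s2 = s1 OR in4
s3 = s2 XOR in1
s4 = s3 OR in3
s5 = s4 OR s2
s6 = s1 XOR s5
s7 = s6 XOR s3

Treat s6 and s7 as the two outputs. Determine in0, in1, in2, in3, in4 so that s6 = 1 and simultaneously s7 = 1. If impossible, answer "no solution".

Check with in0=1, in1=1, in2=0, in3=1, in4=1:
s0 = in2 OR in4 = 0 OR 1 = 1
s1 = in0 XOR s0 = 1 XOR 1 = 0
s2 = s1 OR in4 = 0 OR 1 = 1
s3 = s2 XOR in1 = 1 XOR 1 = 0
s4 = s3 OR in3 = 0 OR 1 = 1
s5 = s4 OR s2 = 1 OR 1 = 1
s6 = s1 XOR s5 = 0 XOR 1 = 1
s7 = s6 XOR s3 = 1 XOR 0 = 1
So s6 = 1 and s7 = 1.

in0=1, in1=1, in2=0, in3=1, in4=1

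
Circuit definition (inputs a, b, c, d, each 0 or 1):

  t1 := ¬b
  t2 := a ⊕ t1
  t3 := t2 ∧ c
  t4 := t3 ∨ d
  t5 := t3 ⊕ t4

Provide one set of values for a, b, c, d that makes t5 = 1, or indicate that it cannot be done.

a=1, b=0, c=1, d=1

Check with a=1, b=0, c=1, d=1:
t1 = ¬b = ¬0 = 1
t2 = a ⊕ t1 = 1 ⊕ 1 = 0
t3 = t2 ∧ c = 0 ∧ 1 = 0
t4 = t3 ∨ d = 0 ∨ 1 = 1
t5 = t3 ⊕ t4 = 0 ⊕ 1 = 1
So t5 = 1 as required.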